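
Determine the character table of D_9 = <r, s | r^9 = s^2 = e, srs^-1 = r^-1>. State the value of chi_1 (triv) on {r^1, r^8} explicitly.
Conjugacy classes: {e} of size 1, {r^1, r^8} of size 2, {r^2, r^7} of size 2, {r^3, r^6} of size 2, {r^4, r^5} of size 2, {s, sr, ..., sr^8} of size 9.
Character table:
  irrep \ class              {e} (size 1)  {r^1, r^8} (size 2)  {r^2, r^7} (size 2)  {r^3, r^6} (size 2)  {r^4, r^5} (size 2)  {s, sr, ..., sr^8} (size 9)
  chi_1 (triv)               1             1                    1                    1                    1                    1                          
  chi_2 (sign: r->1, s->-1)  1             1                    1                    1                    1                    -1                         
  chi_3 (2d, j=1)            2             2*cos(2*pi/9)        2*cos(4*pi/9)        -1                   -2*cos(pi/9)         0                          
  chi_4 (2d, j=2)            2             2*cos(4*pi/9)        -2*cos(pi/9)         -1                   2*cos(2*pi/9)        0                          
  chi_5 (2d, j=3)            2             -1                   -1                   2                    -1                   0                          
  chi_6 (2d, j=4)            2             -2*cos(pi/9)         2*cos(2*pi/9)        -1                   2*cos(4*pi/9)        0                          

Spot check: chi_1 (triv) on {r^1, r^8} = 1.

Argument: D_9 has order 2*9 = 18 with 6 conjugacy classes, hence 6 irreducibles. Sum of squared dims 1 + 1 + 4 + 4 + 4 + 4 = 18 = |G|. Linear characters come from the abelianisation; the 2-dimensional irreps have character r^k -> 2*cos(2*pi*j*k/9), reflections -> 0.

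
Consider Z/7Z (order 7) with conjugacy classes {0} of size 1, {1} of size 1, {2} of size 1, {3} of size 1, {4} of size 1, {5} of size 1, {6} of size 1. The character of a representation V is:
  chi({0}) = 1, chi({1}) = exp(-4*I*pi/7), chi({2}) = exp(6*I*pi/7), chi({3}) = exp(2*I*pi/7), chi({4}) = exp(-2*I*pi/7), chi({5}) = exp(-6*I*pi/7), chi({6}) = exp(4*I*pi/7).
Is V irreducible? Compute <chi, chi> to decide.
Irreducible: <chi, chi> = 1.

Derivation: <chi, chi> = (1/|G|) sum_C |C| * |chi(C)|^2 = (1/7)[1*|1|^2 + 1*|exp(-4*I*pi/7)|^2 + 1*|exp(6*I*pi/7)|^2 + 1*|exp(2*I*pi/7)|^2 + 1*|exp(-2*I*pi/7)|^2 + 1*|exp(-6*I*pi/7)|^2 + 1*|exp(4*I*pi/7)|^2]
  = (1/7)[(1) + (1) + (1) + (1) + (1) + (1) + (1)] = 7/7 = 1.
(Exp terms are combined using exp(i*s)*conj(exp(i*t)) = exp(i*(s-t)), and sums of them are collapsed using the identity that for every m > 1 the m distinct m-th roots of unity sum to 0, e.g. 1 + exp(2*I*pi/3) + exp(-2*I*pi/3) = 0.)
A character is irreducible iff <chi, chi> = 1, so this representation is irreducible.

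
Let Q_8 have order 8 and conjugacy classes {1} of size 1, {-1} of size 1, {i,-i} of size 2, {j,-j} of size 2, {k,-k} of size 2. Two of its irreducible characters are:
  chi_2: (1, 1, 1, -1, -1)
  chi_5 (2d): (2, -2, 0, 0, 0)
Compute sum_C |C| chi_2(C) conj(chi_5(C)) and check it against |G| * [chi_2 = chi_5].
Sum = 0; so <chi_2, chi_5> = 0 (distinct irreducibles are orthogonal).

Compute term by term over conjugacy classes (|C| * chi_2(C) * conj(chi_5(C))):
  1*(1)*conj(2) + 1*(1)*conj(-2) + 2*(1)*conj(0) + 2*(-1)*conj(0) + 2*(-1)*conj(0)
  = (2) + (-2) + (0) + (0) + (0)
  = 0.
Dividing by |G| = 8 gives 0/8 = 0, matching the row-orthogonality relation <chi_2, chi_5> = [chi_2 = chi_5].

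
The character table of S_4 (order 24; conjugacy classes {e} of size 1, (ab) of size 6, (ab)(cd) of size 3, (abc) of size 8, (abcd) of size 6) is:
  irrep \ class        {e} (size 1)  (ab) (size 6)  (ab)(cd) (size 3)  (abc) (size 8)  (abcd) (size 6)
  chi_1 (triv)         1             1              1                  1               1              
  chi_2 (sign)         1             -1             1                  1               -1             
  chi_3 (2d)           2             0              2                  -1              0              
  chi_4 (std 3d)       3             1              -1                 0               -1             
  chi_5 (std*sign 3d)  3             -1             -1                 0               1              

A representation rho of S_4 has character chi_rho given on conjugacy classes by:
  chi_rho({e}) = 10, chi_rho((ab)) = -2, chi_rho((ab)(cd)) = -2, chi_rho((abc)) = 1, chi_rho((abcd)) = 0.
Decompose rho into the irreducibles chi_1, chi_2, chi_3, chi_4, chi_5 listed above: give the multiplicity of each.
Multiplicities: chi_1: 0, chi_2: 1, chi_3: 0, chi_4: 1, chi_5: 2.

Derivation: Use <chi_rho, chi> = (1/|G|) sum_C |C| * chi_rho(C) * conj(chi(C)) with |G| = 24 for each irreducible chi in the table:
  <chi_rho, chi_1> = (1/24)[1*(10)*conj(1) + 6*(-2)*conj(1) + 3*(-2)*conj(1) + 8*(1)*conj(1) + 6*(0)*conj(1)]
      = (1/24)[(10) + (-12) + (-6) + (8) + (0)] = 0/24 = 0
  <chi_rho, chi_2> = (1/24)[1*(10)*conj(1) + 6*(-2)*conj(-1) + 3*(-2)*conj(1) + 8*(1)*conj(1) + 6*(0)*conj(-1)]
      = (1/24)[(10) + (12) + (-6) + (8) + (0)] = 24/24 = 1
  <chi_rho, chi_3> = (1/24)[1*(10)*conj(2) + 6*(-2)*conj(0) + 3*(-2)*conj(2) + 8*(1)*conj(-1) + 6*(0)*conj(0)]
      = (1/24)[(20) + (0) + (-12) + (-8) + (0)] = 0/24 = 0
  <chi_rho, chi_4> = (1/24)[1*(10)*conj(3) + 6*(-2)*conj(1) + 3*(-2)*conj(-1) + 8*(1)*conj(0) + 6*(0)*conj(-1)]
      = (1/24)[(30) + (-12) + (6) + (0) + (0)] = 24/24 = 1
  <chi_rho, chi_5> = (1/24)[1*(10)*conj(3) + 6*(-2)*conj(-1) + 3*(-2)*conj(-1) + 8*(1)*conj(0) + 6*(0)*conj(1)]
      = (1/24)[(30) + (12) + (6) + (0) + (0)] = 48/24 = 2
Dimension check: dim(rho) = sum (mult * dim) = 0*1 + 1*1 + 0*2 + 1*3 + 2*3 = 10 = chi_rho(e) = 10.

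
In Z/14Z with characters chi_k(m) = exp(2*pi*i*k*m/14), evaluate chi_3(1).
chi_3(1) = zeta_14^3 = exp(3*I*pi/7)

Working: chi_3(1) = zeta_14^(3*1) = zeta_14^3. Since zeta_14^14 = 1, this equals zeta_14^3 = exp(2*pi*i*3/14) = exp(3*I*pi/7).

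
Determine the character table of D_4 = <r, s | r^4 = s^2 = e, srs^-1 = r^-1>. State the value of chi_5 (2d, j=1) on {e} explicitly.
Conjugacy classes: {e} of size 1, {r^2} of size 1, {r^1, r^3} of size 2, {s, sr^2, ...} of size 2, {sr, sr^3, ...} of size 2.
Character table:
  irrep \ class              {e} (size 1)  {r^2} (size 1)  {r^1, r^3} (size 2)  {s, sr^2, ...} (size 2)  {sr, sr^3, ...} (size 2)
  chi_1 (triv)               1             1               1                    1                        1                       
  chi_2 (sign: r->1, s->-1)  1             1               1                    -1                       -1                      
  chi_3 (r->-1, s->1)        1             1               -1                   1                        -1                      
  chi_4 (r->-1, s->-1)       1             1               -1                   -1                       1                       
  chi_5 (2d, j=1)            2             -2              0                    0                        0                       

Spot check: chi_5 (2d, j=1) on {e} = 2.

Why: D_4 has order 2*4 = 8 with 5 conjugacy classes, hence 5 irreducibles. Sum of squared dims 1 + 1 + 1 + 1 + 4 = 8 = |G|. Linear characters come from the abelianisation; the 2-dimensional irreps have character r^k -> 2*cos(2*pi*j*k/4), reflections -> 0.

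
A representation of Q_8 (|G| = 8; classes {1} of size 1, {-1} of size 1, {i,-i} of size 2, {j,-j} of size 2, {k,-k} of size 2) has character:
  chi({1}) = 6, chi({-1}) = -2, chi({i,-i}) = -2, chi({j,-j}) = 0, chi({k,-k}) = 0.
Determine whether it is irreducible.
Not irreducible (reducible): <chi, chi> = 6 > 1.

Why: <chi, chi> = (1/|G|) sum_C |C| * |chi(C)|^2 = (1/8)[1*|6|^2 + 1*|-2|^2 + 2*|-2|^2 + 2*|0|^2 + 2*|0|^2]
  = (1/8)[(36) + (4) + (8) + (0) + (0)] = 48/8 = 6.
A character is irreducible iff <chi, chi> = 1, so this representation is reducible.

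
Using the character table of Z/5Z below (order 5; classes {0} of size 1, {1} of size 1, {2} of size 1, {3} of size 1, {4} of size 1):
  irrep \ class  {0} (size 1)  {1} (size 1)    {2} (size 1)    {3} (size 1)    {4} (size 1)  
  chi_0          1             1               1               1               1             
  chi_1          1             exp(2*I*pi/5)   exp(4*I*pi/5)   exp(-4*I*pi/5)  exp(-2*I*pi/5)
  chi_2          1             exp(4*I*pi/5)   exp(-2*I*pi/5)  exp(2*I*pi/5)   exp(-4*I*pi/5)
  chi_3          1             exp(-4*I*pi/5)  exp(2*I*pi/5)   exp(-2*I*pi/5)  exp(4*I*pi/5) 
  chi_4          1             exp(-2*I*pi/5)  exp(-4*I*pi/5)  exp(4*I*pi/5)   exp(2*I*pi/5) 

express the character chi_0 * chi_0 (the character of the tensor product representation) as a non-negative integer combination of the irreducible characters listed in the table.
chi_0 tensor chi_0 = chi_0 (all other irreducibles have multiplicity 0).

The character of a tensor product is the pointwise product (chi_0 * chi_0)(C) = chi_0(C) * chi_0(C):
  {0}: (1)*(1), {1}: (1)*(1), {2}: (1)*(1), {3}: (1)*(1), {4}: (1)*(1)
so (chi_0 * chi_0) takes values
  {0} -> 1, {1} -> 1, {2} -> 1, {3} -> 1, {4} -> 1.
Now take the inner product of this character with each irreducible chi from the table, <chi_0*chi_0, chi> = (1/5) sum_C |C| (chi_0*chi_0)(C) conj(chi(C)):
  <chi_0*chi_0, chi_0> = (1/5)[1*(1)*conj(1) + 1*(1)*conj(1) + 1*(1)*conj(1) + 1*(1)*conj(1) + 1*(1)*conj(1)]
      = (1/5)[(1) + (1) + (1) + (1) + (1)] = 5/5 = 1
  <chi_0*chi_0, chi_1> = (1/5)[1*(1)*conj(1) + 1*(1)*conj(exp(2*I*pi/5)) + 1*(1)*conj(exp(4*I*pi/5)) + 1*(1)*conj(exp(-4*I*pi/5)) + 1*(1)*conj(exp(-2*I*pi/5))]
      = (1/5)[(1) + (exp(-2*I*pi/5)) + (exp(-4*I*pi/5)) + (exp(4*I*pi/5)) + (exp(2*I*pi/5))] = 0/5 = 0
  <chi_0*chi_0, chi_2> = (1/5)[1*(1)*conj(1) + 1*(1)*conj(exp(4*I*pi/5)) + 1*(1)*conj(exp(-2*I*pi/5)) + 1*(1)*conj(exp(2*I*pi/5)) + 1*(1)*conj(exp(-4*I*pi/5))]
      = (1/5)[(1) + (exp(-4*I*pi/5)) + (exp(2*I*pi/5)) + (exp(-2*I*pi/5)) + (exp(4*I*pi/5))] = 0/5 = 0
  <chi_0*chi_0, chi_3> = (1/5)[1*(1)*conj(1) + 1*(1)*conj(exp(-4*I*pi/5)) + 1*(1)*conj(exp(2*I*pi/5)) + 1*(1)*conj(exp(-2*I*pi/5)) + 1*(1)*conj(exp(4*I*pi/5))]
      = (1/5)[(1) + (exp(4*I*pi/5)) + (exp(-2*I*pi/5)) + (exp(2*I*pi/5)) + (exp(-4*I*pi/5))] = 0/5 = 0
  <chi_0*chi_0, chi_4> = (1/5)[1*(1)*conj(1) + 1*(1)*conj(exp(-2*I*pi/5)) + 1*(1)*conj(exp(-4*I*pi/5)) + 1*(1)*conj(exp(4*I*pi/5)) + 1*(1)*conj(exp(2*I*pi/5))]
      = (1/5)[(1) + (exp(2*I*pi/5)) + (exp(4*I*pi/5)) + (exp(-4*I*pi/5)) + (exp(-2*I*pi/5))] = 0/5 = 0
(Exp terms are combined using exp(i*s)*conj(exp(i*t)) = exp(i*(s-t)), and sums of them are collapsed using the identity that for every m > 1 the m distinct m-th roots of unity sum to 0, e.g. 1 + exp(2*I*pi/3) + exp(-2*I*pi/3) = 0.)
Hence the multiplicities are chi_0: 1. Dimension check: dim(chi_0)*dim(chi_0) = 1*1 = 1 and sum (mult * dim) = 1*1 = 1.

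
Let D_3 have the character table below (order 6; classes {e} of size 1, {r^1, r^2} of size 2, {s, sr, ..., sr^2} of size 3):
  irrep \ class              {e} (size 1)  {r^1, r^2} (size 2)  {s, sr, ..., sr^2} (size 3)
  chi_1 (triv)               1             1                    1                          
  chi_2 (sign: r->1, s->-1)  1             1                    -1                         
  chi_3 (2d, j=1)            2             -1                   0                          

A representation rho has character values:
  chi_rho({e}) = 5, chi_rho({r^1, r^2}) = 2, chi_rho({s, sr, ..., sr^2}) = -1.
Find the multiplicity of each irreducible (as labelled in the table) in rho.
Multiplicities: chi_1: 1, chi_2: 2, chi_3: 1.

Argument: Use <chi_rho, chi> = (1/|G|) sum_C |C| * chi_rho(C) * conj(chi(C)) with |G| = 6 for each irreducible chi in the table:
  <chi_rho, chi_1> = (1/6)[1*(5)*conj(1) + 2*(2)*conj(1) + 3*(-1)*conj(1)]
      = (1/6)[(5) + (4) + (-3)] = 6/6 = 1
  <chi_rho, chi_2> = (1/6)[1*(5)*conj(1) + 2*(2)*conj(1) + 3*(-1)*conj(-1)]
      = (1/6)[(5) + (4) + (3)] = 12/6 = 2
  <chi_rho, chi_3> = (1/6)[1*(5)*conj(2) + 2*(2)*conj(-1) + 3*(-1)*conj(0)]
      = (1/6)[(10) + (-4) + (0)] = 6/6 = 1
Dimension check: dim(rho) = sum (mult * dim) = 1*1 + 2*1 + 1*2 = 5 = chi_rho(e) = 5.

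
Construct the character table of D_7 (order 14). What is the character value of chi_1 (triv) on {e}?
Conjugacy classes: {e} of size 1, {r^1, r^6} of size 2, {r^2, r^5} of size 2, {r^3, r^4} of size 2, {s, sr, ..., sr^6} of size 7.
Character table:
  irrep \ class              {e} (size 1)  {r^1, r^6} (size 2)  {r^2, r^5} (size 2)  {r^3, r^4} (size 2)  {s, sr, ..., sr^6} (size 7)
  chi_1 (triv)               1             1                    1                    1                    1                          
  chi_2 (sign: r->1, s->-1)  1             1                    1                    1                    -1                         
  chi_3 (2d, j=1)            2             2*cos(2*pi/7)        -2*cos(3*pi/7)       -2*cos(pi/7)         0                          
  chi_4 (2d, j=2)            2             -2*cos(3*pi/7)       -2*cos(pi/7)         2*cos(2*pi/7)        0                          
  chi_5 (2d, j=3)            2             -2*cos(pi/7)         2*cos(2*pi/7)        -2*cos(3*pi/7)       0                          

Spot check: chi_1 (triv) on {e} = 1.

Justification: D_7 has order 2*7 = 14 with 5 conjugacy classes, hence 5 irreducibles. Sum of squared dims 1 + 1 + 4 + 4 + 4 = 14 = |G|. Linear characters come from the abelianisation; the 2-dimensional irreps have character r^k -> 2*cos(2*pi*j*k/7), reflections -> 0.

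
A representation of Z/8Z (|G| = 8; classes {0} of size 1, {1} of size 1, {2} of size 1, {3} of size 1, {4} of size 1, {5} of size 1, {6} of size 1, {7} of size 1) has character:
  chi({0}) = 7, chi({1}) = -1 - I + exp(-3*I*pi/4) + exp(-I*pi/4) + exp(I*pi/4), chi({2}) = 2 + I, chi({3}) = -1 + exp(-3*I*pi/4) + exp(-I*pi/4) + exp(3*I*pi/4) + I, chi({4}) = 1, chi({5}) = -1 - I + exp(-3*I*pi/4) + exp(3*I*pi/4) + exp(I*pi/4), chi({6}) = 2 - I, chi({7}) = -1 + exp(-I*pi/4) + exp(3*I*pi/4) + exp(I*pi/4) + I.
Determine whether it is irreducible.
Not irreducible (reducible): <chi, chi> = 9 > 1.

Why: <chi, chi> = (1/|G|) sum_C |C| * |chi(C)|^2 = (1/8)[1*|7|^2 + 1*|-1 - I + exp(-3*I*pi/4) + exp(-I*pi/4) + exp(I*pi/4)|^2 + 1*|2 + I|^2 + 1*|-1 + exp(-3*I*pi/4) + exp(-I*pi/4) + exp(3*I*pi/4) + I|^2 + 1*|1|^2 + 1*|-1 - I + exp(-3*I*pi/4) + exp(3*I*pi/4) + exp(I*pi/4)|^2 + 1*|2 - I|^2 + 1*|-1 + exp(-I*pi/4) + exp(3*I*pi/4) + exp(I*pi/4) + I|^2]
  = (1/8)[(49) + (3) + (5) + (3) + (1) + (3) + (5) + (3)] = 72/8 = 9.
(Exp terms are combined using exp(i*s)*conj(exp(i*t)) = exp(i*(s-t)), and sums of them are collapsed using the identity that for every m > 1 the m distinct m-th roots of unity sum to 0, e.g. 1 + exp(2*I*pi/3) + exp(-2*I*pi/3) = 0.)
A character is irreducible iff <chi, chi> = 1, so this representation is reducible.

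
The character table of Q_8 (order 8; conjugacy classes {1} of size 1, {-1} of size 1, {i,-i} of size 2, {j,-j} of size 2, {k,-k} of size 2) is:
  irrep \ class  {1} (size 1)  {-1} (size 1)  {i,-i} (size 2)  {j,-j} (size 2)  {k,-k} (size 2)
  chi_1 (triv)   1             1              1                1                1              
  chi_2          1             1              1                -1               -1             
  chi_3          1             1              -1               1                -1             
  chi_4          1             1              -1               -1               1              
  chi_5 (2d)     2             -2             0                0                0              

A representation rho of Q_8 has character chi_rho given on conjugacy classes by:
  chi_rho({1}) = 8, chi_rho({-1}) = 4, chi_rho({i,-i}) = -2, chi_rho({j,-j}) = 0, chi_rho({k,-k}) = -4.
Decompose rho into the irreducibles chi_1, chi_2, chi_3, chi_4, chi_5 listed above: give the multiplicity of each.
Multiplicities: chi_1: 0, chi_2: 2, chi_3: 3, chi_4: 1, chi_5: 1.

Proof sketch: Use <chi_rho, chi> = (1/|G|) sum_C |C| * chi_rho(C) * conj(chi(C)) with |G| = 8 for each irreducible chi in the table:
  <chi_rho, chi_1> = (1/8)[1*(8)*conj(1) + 1*(4)*conj(1) + 2*(-2)*conj(1) + 2*(0)*conj(1) + 2*(-4)*conj(1)]
      = (1/8)[(8) + (4) + (-4) + (0) + (-8)] = 0/8 = 0
  <chi_rho, chi_2> = (1/8)[1*(8)*conj(1) + 1*(4)*conj(1) + 2*(-2)*conj(1) + 2*(0)*conj(-1) + 2*(-4)*conj(-1)]
      = (1/8)[(8) + (4) + (-4) + (0) + (8)] = 16/8 = 2
  <chi_rho, chi_3> = (1/8)[1*(8)*conj(1) + 1*(4)*conj(1) + 2*(-2)*conj(-1) + 2*(0)*conj(1) + 2*(-4)*conj(-1)]
      = (1/8)[(8) + (4) + (4) + (0) + (8)] = 24/8 = 3
  <chi_rho, chi_4> = (1/8)[1*(8)*conj(1) + 1*(4)*conj(1) + 2*(-2)*conj(-1) + 2*(0)*conj(-1) + 2*(-4)*conj(1)]
      = (1/8)[(8) + (4) + (4) + (0) + (-8)] = 8/8 = 1
  <chi_rho, chi_5> = (1/8)[1*(8)*conj(2) + 1*(4)*conj(-2) + 2*(-2)*conj(0) + 2*(0)*conj(0) + 2*(-4)*conj(0)]
      = (1/8)[(16) + (-8) + (0) + (0) + (0)] = 8/8 = 1
Dimension check: dim(rho) = sum (mult * dim) = 0*1 + 2*1 + 3*1 + 1*1 + 1*2 = 8 = chi_rho(e) = 8.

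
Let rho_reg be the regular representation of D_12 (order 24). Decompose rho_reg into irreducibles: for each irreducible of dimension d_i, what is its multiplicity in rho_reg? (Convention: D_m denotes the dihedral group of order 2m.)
Each irreducible V_i of dimension d_i appears with multiplicity d_i, i.e. rho_reg = (direct sum over all irreducibles V_i) d_i V_i. The irreducible dimensions for D_12 are 1, 1, 1, 1, 2, 2, 2, 2, 2: 4 irreducibles of dimension 1, each with multiplicity 1; 5 irreducibles of dimension 2, each with multiplicity 2. Total dimension 4*1*1 + 5*2*2 = 24 = |G|.

Working: General theorem: in the regular representation of a finite group G, each irreducible appears with multiplicity equal to its dimension. Check: dim(rho_reg) = sum d_i^2 = 1 + 1 + 1 + 1 + 4 + 4 + 4 + 4 + 4 = 24 = |G|.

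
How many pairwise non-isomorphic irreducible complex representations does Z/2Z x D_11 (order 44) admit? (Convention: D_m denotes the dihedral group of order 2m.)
14

Explanation: The number of irreducible complex representations of a finite group equals its number of conjugacy classes. For a direct product, #classes(G x H) = #classes(G) * #classes(H). Z/2Z has 2 classes (abelian), D_11 has 7 classes, so 2 * 7 = 14, so Z/2Z x D_11 (order 44) has exactly 14 irreducible complex representations.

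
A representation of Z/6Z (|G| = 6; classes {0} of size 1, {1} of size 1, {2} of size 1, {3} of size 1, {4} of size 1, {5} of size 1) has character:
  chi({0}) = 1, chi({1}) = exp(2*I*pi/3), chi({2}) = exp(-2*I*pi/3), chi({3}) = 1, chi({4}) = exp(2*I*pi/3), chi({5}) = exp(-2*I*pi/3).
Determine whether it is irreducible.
Irreducible: <chi, chi> = 1.

Reasoning: <chi, chi> = (1/|G|) sum_C |C| * |chi(C)|^2 = (1/6)[1*|1|^2 + 1*|exp(2*I*pi/3)|^2 + 1*|exp(-2*I*pi/3)|^2 + 1*|1|^2 + 1*|exp(2*I*pi/3)|^2 + 1*|exp(-2*I*pi/3)|^2]
  = (1/6)[(1) + (1) + (1) + (1) + (1) + (1)] = 6/6 = 1.
(Exp terms are combined using exp(i*s)*conj(exp(i*t)) = exp(i*(s-t)), and sums of them are collapsed using the identity that for every m > 1 the m distinct m-th roots of unity sum to 0, e.g. 1 + exp(2*I*pi/3) + exp(-2*I*pi/3) = 0.)
A character is irreducible iff <chi, chi> = 1, so this representation is irreducible.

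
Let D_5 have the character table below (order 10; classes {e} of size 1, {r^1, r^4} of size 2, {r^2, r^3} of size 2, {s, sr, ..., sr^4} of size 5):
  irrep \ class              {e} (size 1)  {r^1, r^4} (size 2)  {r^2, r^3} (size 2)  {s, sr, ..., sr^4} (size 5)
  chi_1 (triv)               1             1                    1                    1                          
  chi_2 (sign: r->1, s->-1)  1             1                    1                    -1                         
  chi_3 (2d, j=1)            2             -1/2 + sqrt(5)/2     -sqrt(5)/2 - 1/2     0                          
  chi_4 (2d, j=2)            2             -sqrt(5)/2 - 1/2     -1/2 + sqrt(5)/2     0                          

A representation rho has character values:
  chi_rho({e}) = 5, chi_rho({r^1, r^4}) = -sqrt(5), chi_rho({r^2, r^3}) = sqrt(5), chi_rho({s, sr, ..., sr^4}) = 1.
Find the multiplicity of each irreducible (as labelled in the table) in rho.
Multiplicities: chi_1: 1, chi_2: 0, chi_3: 0, chi_4: 2.

Argument: Use <chi_rho, chi> = (1/|G|) sum_C |C| * chi_rho(C) * conj(chi(C)) with |G| = 10 for each irreducible chi in the table:
  <chi_rho, chi_1> = (1/10)[1*(5)*conj(1) + 2*(-sqrt(5))*conj(1) + 2*(sqrt(5))*conj(1) + 5*(1)*conj(1)]
      = (1/10)[(5) + (-2*sqrt(5)) + (2*sqrt(5)) + (5)] = 10/10 = 1
  <chi_rho, chi_2> = (1/10)[1*(5)*conj(1) + 2*(-sqrt(5))*conj(1) + 2*(sqrt(5))*conj(1) + 5*(1)*conj(-1)]
      = (1/10)[(5) + (-2*sqrt(5)) + (2*sqrt(5)) + (-5)] = 0/10 = 0
  <chi_rho, chi_3> = (1/10)[1*(5)*conj(2) + 2*(-sqrt(5))*conj(-1/2 + sqrt(5)/2) + 2*(sqrt(5))*conj(-sqrt(5)/2 - 1/2) + 5*(1)*conj(0)]
      = (1/10)[(10) + (-5 + sqrt(5)) + (-5 - sqrt(5)) + (0)] = 0/10 = 0
  <chi_rho, chi_4> = (1/10)[1*(5)*conj(2) + 2*(-sqrt(5))*conj(-sqrt(5)/2 - 1/2) + 2*(sqrt(5))*conj(-1/2 + sqrt(5)/2) + 5*(1)*conj(0)]
      = (1/10)[(10) + (sqrt(5) + 5) + (5 - sqrt(5)) + (0)] = 20/10 = 2
Dimension check: dim(rho) = sum (mult * dim) = 1*1 + 0*1 + 0*2 + 2*2 = 5 = chi_rho(e) = 5.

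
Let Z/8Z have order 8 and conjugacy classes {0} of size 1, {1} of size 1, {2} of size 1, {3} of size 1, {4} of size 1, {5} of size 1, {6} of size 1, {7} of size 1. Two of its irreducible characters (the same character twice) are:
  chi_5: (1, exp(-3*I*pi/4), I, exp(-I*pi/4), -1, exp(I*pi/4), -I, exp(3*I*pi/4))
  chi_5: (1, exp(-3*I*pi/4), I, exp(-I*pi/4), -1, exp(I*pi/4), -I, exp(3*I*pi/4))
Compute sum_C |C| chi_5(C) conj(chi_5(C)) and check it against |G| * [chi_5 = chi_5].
Sum = 8 = |G| = 8; so <chi_5, chi_5> = 1 (norm-1 confirms irreducibility).

Compute term by term over conjugacy classes (|C| * chi_5(C) * conj(chi_5(C))):
  1*(1)*conj(1) + 1*(exp(-3*I*pi/4))*conj(exp(-3*I*pi/4)) + 1*(I)*conj(I) + 1*(exp(-I*pi/4))*conj(exp(-I*pi/4)) + 1*(-1)*conj(-1) + 1*(exp(I*pi/4))*conj(exp(I*pi/4)) + 1*(-I)*conj(-I) + 1*(exp(3*I*pi/4))*conj(exp(3*I*pi/4))
  = (1) + (1) + (1) + (1) + (1) + (1) + (1) + (1)
  = 8.
(Exp terms are combined using exp(i*s)*conj(exp(i*t)) = exp(i*(s-t)), and sums of them are collapsed using the identity that for every m > 1 the m distinct m-th roots of unity sum to 0, e.g. 1 + exp(2*I*pi/3) + exp(-2*I*pi/3) = 0.)
Dividing by |G| = 8 gives 8/8 = 1, matching the row-orthogonality relation <chi_5, chi_5> = [chi_5 = chi_5].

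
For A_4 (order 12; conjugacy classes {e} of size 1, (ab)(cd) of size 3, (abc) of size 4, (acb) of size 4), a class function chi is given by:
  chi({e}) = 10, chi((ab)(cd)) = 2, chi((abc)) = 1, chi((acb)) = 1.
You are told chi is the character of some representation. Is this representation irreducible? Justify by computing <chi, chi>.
Not irreducible (reducible): <chi, chi> = 10 > 1.

Proof sketch: <chi, chi> = (1/|G|) sum_C |C| * |chi(C)|^2 = (1/12)[1*|10|^2 + 3*|2|^2 + 4*|1|^2 + 4*|1|^2]
  = (1/12)[(100) + (12) + (4) + (4)] = 120/12 = 10.
(Exp terms are combined using exp(i*s)*conj(exp(i*t)) = exp(i*(s-t)), and sums of them are collapsed using the identity that for every m > 1 the m distinct m-th roots of unity sum to 0, e.g. 1 + exp(2*I*pi/3) + exp(-2*I*pi/3) = 0.)
A character is irreducible iff <chi, chi> = 1, so this representation is reducible.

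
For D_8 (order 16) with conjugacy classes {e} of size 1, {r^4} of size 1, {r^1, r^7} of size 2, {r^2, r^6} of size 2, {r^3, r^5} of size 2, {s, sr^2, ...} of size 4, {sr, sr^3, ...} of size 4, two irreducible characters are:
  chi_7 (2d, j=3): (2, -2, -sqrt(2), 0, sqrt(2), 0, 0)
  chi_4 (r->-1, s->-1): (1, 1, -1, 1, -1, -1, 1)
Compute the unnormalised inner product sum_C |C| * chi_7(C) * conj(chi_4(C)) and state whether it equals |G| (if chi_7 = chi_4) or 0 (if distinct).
Sum = 0; so <chi_7, chi_4> = 0 (distinct irreducibles are orthogonal).

Solution. Compute term by term over conjugacy classes (|C| * chi_7(C) * conj(chi_4(C))):
  1*(2)*conj(1) + 1*(-2)*conj(1) + 2*(-sqrt(2))*conj(-1) + 2*(0)*conj(1) + 2*(sqrt(2))*conj(-1) + 4*(0)*conj(-1) + 4*(0)*conj(1)
  = (2) + (-2) + (2*sqrt(2)) + (0) + (-2*sqrt(2)) + (0) + (0)
  = 0.
Dividing by |G| = 16 gives 0/16 = 0, matching the row-orthogonality relation <chi_7, chi_4> = [chi_7 = chi_4].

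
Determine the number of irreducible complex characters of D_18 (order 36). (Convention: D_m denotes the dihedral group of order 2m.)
12

Details: The number of irreducible complex representations of a finite group equals its number of conjugacy classes. D_18 has 12 conjugacy classes (n/2 + 3 for n even), so D_18 (order 36) has exactly 12 irreducible complex representations.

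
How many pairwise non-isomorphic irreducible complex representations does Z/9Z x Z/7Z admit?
63

Derivation: The number of irreducible complex representations of a finite group equals its number of conjugacy classes. Z/9Z x Z/7Z is abelian of order 63, so every element is its own conjugacy class: 63 classes, so Z/9Z x Z/7Z (order 63) has exactly 63 irreducible complex representations.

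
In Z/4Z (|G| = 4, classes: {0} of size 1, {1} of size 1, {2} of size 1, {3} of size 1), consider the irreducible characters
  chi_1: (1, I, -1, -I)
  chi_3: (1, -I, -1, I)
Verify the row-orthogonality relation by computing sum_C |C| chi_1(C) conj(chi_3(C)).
Sum = 0; so <chi_1, chi_3> = 0 (distinct irreducibles are orthogonal).

Why: Compute term by term over conjugacy classes (|C| * chi_1(C) * conj(chi_3(C))):
  1*(1)*conj(1) + 1*(I)*conj(-I) + 1*(-1)*conj(-1) + 1*(-I)*conj(I)
  = (1) + (-1) + (1) + (-1)
  = 0.
(Exp terms are combined using exp(i*s)*conj(exp(i*t)) = exp(i*(s-t)), and sums of them are collapsed using the identity that for every m > 1 the m distinct m-th roots of unity sum to 0, e.g. 1 + exp(2*I*pi/3) + exp(-2*I*pi/3) = 0.)
Dividing by |G| = 4 gives 0/4 = 0, matching the row-orthogonality relation <chi_1, chi_3> = [chi_1 = chi_3].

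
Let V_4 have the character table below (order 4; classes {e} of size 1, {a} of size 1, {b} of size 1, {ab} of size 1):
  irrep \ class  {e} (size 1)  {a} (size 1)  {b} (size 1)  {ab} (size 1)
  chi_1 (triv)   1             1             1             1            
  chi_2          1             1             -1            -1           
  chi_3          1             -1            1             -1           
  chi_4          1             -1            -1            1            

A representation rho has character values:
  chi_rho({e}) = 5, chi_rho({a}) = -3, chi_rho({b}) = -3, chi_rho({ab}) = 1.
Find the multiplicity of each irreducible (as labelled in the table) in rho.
Multiplicities: chi_1: 0, chi_2: 1, chi_3: 1, chi_4: 3.

Solution. Use <chi_rho, chi> = (1/|G|) sum_C |C| * chi_rho(C) * conj(chi(C)) with |G| = 4 for each irreducible chi in the table:
  <chi_rho, chi_1> = (1/4)[1*(5)*conj(1) + 1*(-3)*conj(1) + 1*(-3)*conj(1) + 1*(1)*conj(1)]
      = (1/4)[(5) + (-3) + (-3) + (1)] = 0/4 = 0
  <chi_rho, chi_2> = (1/4)[1*(5)*conj(1) + 1*(-3)*conj(1) + 1*(-3)*conj(-1) + 1*(1)*conj(-1)]
      = (1/4)[(5) + (-3) + (3) + (-1)] = 4/4 = 1
  <chi_rho, chi_3> = (1/4)[1*(5)*conj(1) + 1*(-3)*conj(-1) + 1*(-3)*conj(1) + 1*(1)*conj(-1)]
      = (1/4)[(5) + (3) + (-3) + (-1)] = 4/4 = 1
  <chi_rho, chi_4> = (1/4)[1*(5)*conj(1) + 1*(-3)*conj(-1) + 1*(-3)*conj(-1) + 1*(1)*conj(1)]
      = (1/4)[(5) + (3) + (3) + (1)] = 12/4 = 3
Dimension check: dim(rho) = sum (mult * dim) = 0*1 + 1*1 + 1*1 + 3*1 = 5 = chi_rho(e) = 5.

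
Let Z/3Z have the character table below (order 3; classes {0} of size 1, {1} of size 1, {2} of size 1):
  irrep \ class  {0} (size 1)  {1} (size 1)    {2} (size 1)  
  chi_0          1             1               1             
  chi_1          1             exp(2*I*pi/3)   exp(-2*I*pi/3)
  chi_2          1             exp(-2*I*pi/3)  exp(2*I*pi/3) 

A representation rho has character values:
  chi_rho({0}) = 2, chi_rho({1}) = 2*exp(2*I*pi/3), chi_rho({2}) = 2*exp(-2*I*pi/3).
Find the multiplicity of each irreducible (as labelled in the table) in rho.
Multiplicities: chi_0: 0, chi_1: 2, chi_2: 0.

Details: Use <chi_rho, chi> = (1/|G|) sum_C |C| * chi_rho(C) * conj(chi(C)) with |G| = 3 for each irreducible chi in the table:
  <chi_rho, chi_0> = (1/3)[1*(2)*conj(1) + 1*(2*exp(2*I*pi/3))*conj(1) + 1*(2*exp(-2*I*pi/3))*conj(1)]
      = (1/3)[(2) + (2*exp(2*I*pi/3)) + (2*exp(-2*I*pi/3))] = 0/3 = 0
  <chi_rho, chi_1> = (1/3)[1*(2)*conj(1) + 1*(2*exp(2*I*pi/3))*conj(exp(2*I*pi/3)) + 1*(2*exp(-2*I*pi/3))*conj(exp(-2*I*pi/3))]
      = (1/3)[(2) + (2) + (2)] = 6/3 = 2
  <chi_rho, chi_2> = (1/3)[1*(2)*conj(1) + 1*(2*exp(2*I*pi/3))*conj(exp(-2*I*pi/3)) + 1*(2*exp(-2*I*pi/3))*conj(exp(2*I*pi/3))]
      = (1/3)[(2) + (2*exp(-2*I*pi/3)) + (2*exp(2*I*pi/3))] = 0/3 = 0
(Exp terms are combined using exp(i*s)*conj(exp(i*t)) = exp(i*(s-t)), and sums of them are collapsed using the identity that for every m > 1 the m distinct m-th roots of unity sum to 0, e.g. 1 + exp(2*I*pi/3) + exp(-2*I*pi/3) = 0.)
Dimension check: dim(rho) = sum (mult * dim) = 0*1 + 2*1 + 0*1 = 2 = chi_rho(e) = 2.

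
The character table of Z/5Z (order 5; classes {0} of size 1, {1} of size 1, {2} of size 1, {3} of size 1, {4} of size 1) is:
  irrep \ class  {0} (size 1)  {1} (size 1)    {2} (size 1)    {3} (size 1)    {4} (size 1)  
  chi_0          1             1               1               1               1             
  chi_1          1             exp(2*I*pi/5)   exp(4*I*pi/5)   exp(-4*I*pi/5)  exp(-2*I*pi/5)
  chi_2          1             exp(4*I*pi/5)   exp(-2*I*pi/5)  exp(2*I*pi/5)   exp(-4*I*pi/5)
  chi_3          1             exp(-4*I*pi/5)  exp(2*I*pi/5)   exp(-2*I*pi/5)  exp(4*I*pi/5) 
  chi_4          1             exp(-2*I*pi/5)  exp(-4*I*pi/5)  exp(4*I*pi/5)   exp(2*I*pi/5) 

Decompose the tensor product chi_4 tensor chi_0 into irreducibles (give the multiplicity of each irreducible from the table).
chi_4 tensor chi_0 = chi_4 (all other irreducibles have multiplicity 0).

Solution. The character of a tensor product is the pointwise product (chi_4 * chi_0)(C) = chi_4(C) * chi_0(C):
  {0}: (1)*(1), {1}: (exp(-2*I*pi/5))*(1), {2}: (exp(-4*I*pi/5))*(1), {3}: (exp(4*I*pi/5))*(1), {4}: (exp(2*I*pi/5))*(1)
so (chi_4 * chi_0) takes values
  {0} -> 1, {1} -> exp(-2*I*pi/5), {2} -> exp(-4*I*pi/5), {3} -> exp(4*I*pi/5), {4} -> exp(2*I*pi/5).
Now take the inner product of this character with each irreducible chi from the table, <chi_4*chi_0, chi> = (1/5) sum_C |C| (chi_4*chi_0)(C) conj(chi(C)):
  <chi_4*chi_0, chi_0> = (1/5)[1*(1)*conj(1) + 1*(exp(-2*I*pi/5))*conj(1) + 1*(exp(-4*I*pi/5))*conj(1) + 1*(exp(4*I*pi/5))*conj(1) + 1*(exp(2*I*pi/5))*conj(1)]
      = (1/5)[(1) + (exp(-2*I*pi/5)) + (exp(-4*I*pi/5)) + (exp(4*I*pi/5)) + (exp(2*I*pi/5))] = 0/5 = 0
  <chi_4*chi_0, chi_1> = (1/5)[1*(1)*conj(1) + 1*(exp(-2*I*pi/5))*conj(exp(2*I*pi/5)) + 1*(exp(-4*I*pi/5))*conj(exp(4*I*pi/5)) + 1*(exp(4*I*pi/5))*conj(exp(-4*I*pi/5)) + 1*(exp(2*I*pi/5))*conj(exp(-2*I*pi/5))]
      = (1/5)[(1) + (exp(-4*I*pi/5)) + (exp(2*I*pi/5)) + (exp(-2*I*pi/5)) + (exp(4*I*pi/5))] = 0/5 = 0
  <chi_4*chi_0, chi_2> = (1/5)[1*(1)*conj(1) + 1*(exp(-2*I*pi/5))*conj(exp(4*I*pi/5)) + 1*(exp(-4*I*pi/5))*conj(exp(-2*I*pi/5)) + 1*(exp(4*I*pi/5))*conj(exp(2*I*pi/5)) + 1*(exp(2*I*pi/5))*conj(exp(-4*I*pi/5))]
      = (1/5)[(1) + (exp(4*I*pi/5)) + (exp(-2*I*pi/5)) + (exp(2*I*pi/5)) + (exp(-4*I*pi/5))] = 0/5 = 0
  <chi_4*chi_0, chi_3> = (1/5)[1*(1)*conj(1) + 1*(exp(-2*I*pi/5))*conj(exp(-4*I*pi/5)) + 1*(exp(-4*I*pi/5))*conj(exp(2*I*pi/5)) + 1*(exp(4*I*pi/5))*conj(exp(-2*I*pi/5)) + 1*(exp(2*I*pi/5))*conj(exp(4*I*pi/5))]
      = (1/5)[(1) + (exp(2*I*pi/5)) + (exp(4*I*pi/5)) + (exp(-4*I*pi/5)) + (exp(-2*I*pi/5))] = 0/5 = 0
  <chi_4*chi_0, chi_4> = (1/5)[1*(1)*conj(1) + 1*(exp(-2*I*pi/5))*conj(exp(-2*I*pi/5)) + 1*(exp(-4*I*pi/5))*conj(exp(-4*I*pi/5)) + 1*(exp(4*I*pi/5))*conj(exp(4*I*pi/5)) + 1*(exp(2*I*pi/5))*conj(exp(2*I*pi/5))]
      = (1/5)[(1) + (1) + (1) + (1) + (1)] = 5/5 = 1
(Exp terms are combined using exp(i*s)*conj(exp(i*t)) = exp(i*(s-t)), and sums of them are collapsed using the identity that for every m > 1 the m distinct m-th roots of unity sum to 0, e.g. 1 + exp(2*I*pi/3) + exp(-2*I*pi/3) = 0.)
Hence the multiplicities are chi_4: 1. Dimension check: dim(chi_4)*dim(chi_0) = 1*1 = 1 and sum (mult * dim) = 1*1 = 1.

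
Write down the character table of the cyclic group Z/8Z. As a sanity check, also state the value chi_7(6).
Character table of Z/8Z (irreps indexed chi_0,...,chi_7 with chi_k(m) = zeta_8^(k*m), zeta_8 = exp(2*pi*i/8)):
  irrep \ class  {0} (size 1)  {1} (size 1)    {2} (size 1)  {3} (size 1)    {4} (size 1)  {5} (size 1)    {6} (size 1)  {7} (size 1)  
  chi_0          1             1               1             1               1             1               1             1             
  chi_1          1             exp(I*pi/4)     I             exp(3*I*pi/4)   -1            exp(-3*I*pi/4)  -I            exp(-I*pi/4)  
  chi_2          1             I               -1            -I              1             I               -1            -I            
  chi_3          1             exp(3*I*pi/4)   -I            exp(I*pi/4)     -1            exp(-I*pi/4)    I             exp(-3*I*pi/4)
  chi_4          1             -1              1             -1              1             -1              1             -1            
  chi_5          1             exp(-3*I*pi/4)  I             exp(-I*pi/4)    -1            exp(I*pi/4)     -I            exp(3*I*pi/4) 
  chi_6          1             -I              -1            I               1             -I              -1            I             
  chi_7          1             exp(-I*pi/4)    -I            exp(-3*I*pi/4)  -1            exp(3*I*pi/4)   I             exp(I*pi/4)   

Spot check: chi_7(6) = zeta_8^(7*6) = zeta_8^42 = I.

Details: Z/8Z is abelian, so all 8 irreducible complex representations are 1-dimensional. They are given by chi_k(m) = zeta_8^(k*m) for k = 0,...,7. Row orthogonality: sum_m chi_k(m) conj(chi_l(m)) = 8 * [k = l].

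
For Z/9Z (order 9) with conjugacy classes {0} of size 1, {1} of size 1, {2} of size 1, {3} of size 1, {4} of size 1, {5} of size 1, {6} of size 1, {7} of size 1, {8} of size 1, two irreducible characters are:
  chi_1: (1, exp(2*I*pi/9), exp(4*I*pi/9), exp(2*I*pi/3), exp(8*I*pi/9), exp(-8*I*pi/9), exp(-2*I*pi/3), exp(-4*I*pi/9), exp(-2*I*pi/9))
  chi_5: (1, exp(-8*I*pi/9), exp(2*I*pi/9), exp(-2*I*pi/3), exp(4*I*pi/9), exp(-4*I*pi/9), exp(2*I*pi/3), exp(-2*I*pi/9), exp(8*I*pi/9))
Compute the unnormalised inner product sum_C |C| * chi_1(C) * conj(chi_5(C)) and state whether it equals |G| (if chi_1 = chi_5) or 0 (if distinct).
Sum = 0; so <chi_1, chi_5> = 0 (distinct irreducibles are orthogonal).

Derivation: Compute term by term over conjugacy classes (|C| * chi_1(C) * conj(chi_5(C))):
  1*(1)*conj(1) + 1*(exp(2*I*pi/9))*conj(exp(-8*I*pi/9)) + 1*(exp(4*I*pi/9))*conj(exp(2*I*pi/9)) + 1*(exp(2*I*pi/3))*conj(exp(-2*I*pi/3)) + 1*(exp(8*I*pi/9))*conj(exp(4*I*pi/9)) + 1*(exp(-8*I*pi/9))*conj(exp(-4*I*pi/9)) + 1*(exp(-2*I*pi/3))*conj(exp(2*I*pi/3)) + 1*(exp(-4*I*pi/9))*conj(exp(-2*I*pi/9)) + 1*(exp(-2*I*pi/9))*conj(exp(8*I*pi/9))
  = (1) + (exp(-8*I*pi/9)) + (exp(2*I*pi/9)) + (exp(-2*I*pi/3)) + (exp(4*I*pi/9)) + (exp(-4*I*pi/9)) + (exp(2*I*pi/3)) + (exp(-2*I*pi/9)) + (exp(8*I*pi/9))
  = 0.
(Exp terms are combined using exp(i*s)*conj(exp(i*t)) = exp(i*(s-t)), and sums of them are collapsed using the identity that for every m > 1 the m distinct m-th roots of unity sum to 0, e.g. 1 + exp(2*I*pi/3) + exp(-2*I*pi/3) = 0.)
Dividing by |G| = 9 gives 0/9 = 0, matching the row-orthogonality relation <chi_1, chi_5> = [chi_1 = chi_5].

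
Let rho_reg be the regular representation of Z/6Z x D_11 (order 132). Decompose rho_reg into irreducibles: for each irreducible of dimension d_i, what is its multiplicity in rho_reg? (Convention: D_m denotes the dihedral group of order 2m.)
Each irreducible V_i of dimension d_i appears with multiplicity d_i, i.e. rho_reg = (direct sum over all irreducibles V_i) d_i V_i. The irreducible dimensions for Z/6Z x D_11 are 1, 1, 1, 1, 1, 1, 1, 1, 1, 1, 1, 1, 2, 2, 2, 2, 2, 2, 2, 2, 2, 2, 2, 2, 2, 2, 2, 2, 2, 2, 2, 2, 2, 2, 2, 2, 2, 2, 2, 2, 2, 2: 12 irreducibles of dimension 1, each with multiplicity 1; 30 irreducibles of dimension 2, each with multiplicity 2. Total dimension 12*1*1 + 30*2*2 = 132 = |G|.

Reasoning: General theorem: in the regular representation of a finite group G, each irreducible appears with multiplicity equal to its dimension. Check: dim(rho_reg) = sum d_i^2 = 1 + 1 + 1 + 1 + 1 + 1 + 1 + 1 + 1 + 1 + 1 + 1 + 4 + 4 + 4 + 4 + 4 + 4 + 4 + 4 + 4 + 4 + 4 + 4 + 4 + 4 + 4 + 4 + 4 + 4 + 4 + 4 + 4 + 4 + 4 + 4 + 4 + 4 + 4 + 4 + 4 + 4 = 132 = |G|.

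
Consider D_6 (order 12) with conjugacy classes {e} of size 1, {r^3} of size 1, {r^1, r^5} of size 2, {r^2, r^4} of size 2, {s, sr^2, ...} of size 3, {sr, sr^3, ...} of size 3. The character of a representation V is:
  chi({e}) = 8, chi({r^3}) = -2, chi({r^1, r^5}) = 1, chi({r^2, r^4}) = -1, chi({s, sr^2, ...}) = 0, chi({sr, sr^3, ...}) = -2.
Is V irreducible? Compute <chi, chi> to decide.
Not irreducible (reducible): <chi, chi> = 7 > 1.

Proof sketch: <chi, chi> = (1/|G|) sum_C |C| * |chi(C)|^2 = (1/12)[1*|8|^2 + 1*|-2|^2 + 2*|1|^2 + 2*|-1|^2 + 3*|0|^2 + 3*|-2|^2]
  = (1/12)[(64) + (4) + (2) + (2) + (0) + (12)] = 84/12 = 7.
A character is irreducible iff <chi, chi> = 1, so this representation is reducible.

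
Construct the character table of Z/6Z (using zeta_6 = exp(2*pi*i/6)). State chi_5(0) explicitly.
Character table of Z/6Z (irreps indexed chi_0,...,chi_5 with chi_k(m) = zeta_6^(k*m), zeta_6 = exp(2*pi*i/6)):
  irrep \ class  {0} (size 1)  {1} (size 1)    {2} (size 1)    {3} (size 1)  {4} (size 1)    {5} (size 1)  
  chi_0          1             1               1               1             1               1             
  chi_1          1             exp(I*pi/3)     exp(2*I*pi/3)   -1            exp(-2*I*pi/3)  exp(-I*pi/3)  
  chi_2          1             exp(2*I*pi/3)   exp(-2*I*pi/3)  1             exp(2*I*pi/3)   exp(-2*I*pi/3)
  chi_3          1             -1              1               -1            1               -1            
  chi_4          1             exp(-2*I*pi/3)  exp(2*I*pi/3)   1             exp(-2*I*pi/3)  exp(2*I*pi/3) 
  chi_5          1             exp(-I*pi/3)    exp(-2*I*pi/3)  -1            exp(2*I*pi/3)   exp(I*pi/3)   

Spot check: chi_5(0) = zeta_6^(5*0) = zeta_6^0 = 1.

Justification: Z/6Z is abelian, so all 6 irreducible complex representations are 1-dimensional. They are given by chi_k(m) = zeta_6^(k*m) for k = 0,...,5. Row orthogonality: sum_m chi_k(m) conj(chi_l(m)) = 6 * [k = l].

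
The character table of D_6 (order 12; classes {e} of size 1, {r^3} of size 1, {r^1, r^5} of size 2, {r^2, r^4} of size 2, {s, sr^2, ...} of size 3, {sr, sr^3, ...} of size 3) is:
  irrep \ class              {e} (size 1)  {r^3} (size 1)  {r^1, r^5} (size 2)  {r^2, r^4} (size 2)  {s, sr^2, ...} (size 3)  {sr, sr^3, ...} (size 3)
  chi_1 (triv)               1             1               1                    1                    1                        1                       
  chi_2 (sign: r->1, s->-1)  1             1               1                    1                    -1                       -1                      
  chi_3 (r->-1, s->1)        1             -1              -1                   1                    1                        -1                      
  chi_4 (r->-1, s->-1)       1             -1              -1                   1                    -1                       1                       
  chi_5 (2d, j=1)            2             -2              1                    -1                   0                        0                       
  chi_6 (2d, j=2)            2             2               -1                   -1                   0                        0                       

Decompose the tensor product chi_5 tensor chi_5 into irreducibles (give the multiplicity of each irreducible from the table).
chi_5 tensor chi_5 = chi_1 + chi_2 + chi_6 (all other irreducibles have multiplicity 0).

Explanation: The character of a tensor product is the pointwise product (chi_5 * chi_5)(C) = chi_5(C) * chi_5(C):
  {e}: (2)*(2), {r^3}: (-2)*(-2), {r^1, r^5}: (1)*(1), {r^2, r^4}: (-1)*(-1), {s, sr^2, ...}: (0)*(0), {sr, sr^3, ...}: (0)*(0)
so (chi_5 * chi_5) takes values
  {e} -> 4, {r^3} -> 4, {r^1, r^5} -> 1, {r^2, r^4} -> 1, {s, sr^2, ...} -> 0, {sr, sr^3, ...} -> 0.
Now take the inner product of this character with each irreducible chi from the table, <chi_5*chi_5, chi> = (1/12) sum_C |C| (chi_5*chi_5)(C) conj(chi(C)):
  <chi_5*chi_5, chi_1> = (1/12)[1*(4)*conj(1) + 1*(4)*conj(1) + 2*(1)*conj(1) + 2*(1)*conj(1) + 3*(0)*conj(1) + 3*(0)*conj(1)]
      = (1/12)[(4) + (4) + (2) + (2) + (0) + (0)] = 12/12 = 1
  <chi_5*chi_5, chi_2> = (1/12)[1*(4)*conj(1) + 1*(4)*conj(1) + 2*(1)*conj(1) + 2*(1)*conj(1) + 3*(0)*conj(-1) + 3*(0)*conj(-1)]
      = (1/12)[(4) + (4) + (2) + (2) + (0) + (0)] = 12/12 = 1
  <chi_5*chi_5, chi_3> = (1/12)[1*(4)*conj(1) + 1*(4)*conj(-1) + 2*(1)*conj(-1) + 2*(1)*conj(1) + 3*(0)*conj(1) + 3*(0)*conj(-1)]
      = (1/12)[(4) + (-4) + (-2) + (2) + (0) + (0)] = 0/12 = 0
  <chi_5*chi_5, chi_4> = (1/12)[1*(4)*conj(1) + 1*(4)*conj(-1) + 2*(1)*conj(-1) + 2*(1)*conj(1) + 3*(0)*conj(-1) + 3*(0)*conj(1)]
      = (1/12)[(4) + (-4) + (-2) + (2) + (0) + (0)] = 0/12 = 0
  <chi_5*chi_5, chi_5> = (1/12)[1*(4)*conj(2) + 1*(4)*conj(-2) + 2*(1)*conj(1) + 2*(1)*conj(-1) + 3*(0)*conj(0) + 3*(0)*conj(0)]
      = (1/12)[(8) + (-8) + (2) + (-2) + (0) + (0)] = 0/12 = 0
  <chi_5*chi_5, chi_6> = (1/12)[1*(4)*conj(2) + 1*(4)*conj(2) + 2*(1)*conj(-1) + 2*(1)*conj(-1) + 3*(0)*conj(0) + 3*(0)*conj(0)]
      = (1/12)[(8) + (8) + (-2) + (-2) + (0) + (0)] = 12/12 = 1
Hence the multiplicities are chi_1: 1, chi_2: 1, chi_6: 1. Dimension check: dim(chi_5)*dim(chi_5) = 2*2 = 4 and sum (mult * dim) = 1*1 + 1*1 + 1*2 = 4.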